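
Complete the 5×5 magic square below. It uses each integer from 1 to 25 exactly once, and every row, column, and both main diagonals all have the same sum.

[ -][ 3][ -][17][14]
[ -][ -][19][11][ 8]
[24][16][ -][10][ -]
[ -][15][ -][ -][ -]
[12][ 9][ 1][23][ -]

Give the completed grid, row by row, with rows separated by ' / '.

The entries are 1 through 25, which sum to 325, so each line sums to 325/5 = 65.
The remaining cell in row 5 is (5,5) = 65 − 45 = 20.
From column 2, 65 − (3 + 16 + 15 + 9) gives (2,2) = 22.
Column 4 needs 65; the known cells sum to 61, so (4,4) = 4.
The remaining cell in anti-diagonal is (3,3) = 65 − 52 = 13.
Row 2 needs 65; the known cells sum to 60, so (2,1) = 5.
Row 3 needs 65; the known cells sum to 63, so (3,5) = 2.
Using column 5: 14 + 8 + 2 + 20 + ? → (4,5) = 65 − 44 = 21.
From main diagonal, 65 − (22 + 13 + 4 + 20) gives (1,1) = 6.
The remaining cell in row 1 is (1,3) = 65 − 40 = 25.
Column 1 needs 65; the known cells sum to 47, so (4,1) = 18.
Using column 3: 25 + 19 + 13 + 1 + ? → (4,3) = 65 − 58 = 7.

6 3 25 17 14 / 5 22 19 11 8 / 24 16 13 10 2 / 18 15 7 4 21 / 12 9 1 23 20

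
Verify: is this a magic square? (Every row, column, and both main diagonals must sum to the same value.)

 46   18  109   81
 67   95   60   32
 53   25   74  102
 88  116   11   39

Row 1: 46 + 18 + 109 + 81 = 254.
Row 2: 67 + 95 + 60 + 32 = 254.
Row 3: 53 + 25 + 74 + 102 = 254.
Row 4: 88 + 116 + 11 + 39 = 254.
Column 1: 46 + 67 + 53 + 88 = 254.
Column 2: 18 + 95 + 25 + 116 = 254.
Column 3: 109 + 60 + 74 + 11 = 254.
Column 4: 81 + 32 + 102 + 39 = 254.
Main diagonal: 46 + 95 + 74 + 39 = 254.
Anti-diagonal: 81 + 60 + 25 + 88 = 254.
All lines sum to 254.

Yes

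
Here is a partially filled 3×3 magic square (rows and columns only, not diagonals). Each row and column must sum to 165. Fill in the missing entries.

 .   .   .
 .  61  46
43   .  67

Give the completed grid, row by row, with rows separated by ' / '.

Row 2 must total 165; the given cells sum to 107, so (2,1) = 58.
Row 3: 43 + 67 + ? = 165, so (3,2) = 55.
Column 1 must total 165; the given cells sum to 101, so (1,1) = 64.
The remaining cell in column 2 is (1,2) = 165 − 116 = 49.
Column 3 must total 165; the given cells sum to 113, so (1,3) = 52.

64 49 52 / 58 61 46 / 43 55 67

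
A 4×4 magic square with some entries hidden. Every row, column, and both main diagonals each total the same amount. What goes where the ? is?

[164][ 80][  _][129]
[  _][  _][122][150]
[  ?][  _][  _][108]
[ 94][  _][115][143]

Column 4 is complete and sums to 530; that is the magic constant.
Row 1 must total 530; the given cells sum to 373, so (1,3) = 157.
The remaining cell in row 4 is (4,2) = 530 − 352 = 178.
Column 3 must total 530; the given cells sum to 394, so (3,3) = 136.
Main diagonal must total 530; the given cells sum to 443, so (2,2) = 87.
Anti-diagonal needs 530; the known cells sum to 345, so (3,2) = 185.
The remaining cell in row 2 is (2,1) = 530 − 359 = 171.
Row 3 must total 530; the given cells sum to 429, so (3,1) = 101.

101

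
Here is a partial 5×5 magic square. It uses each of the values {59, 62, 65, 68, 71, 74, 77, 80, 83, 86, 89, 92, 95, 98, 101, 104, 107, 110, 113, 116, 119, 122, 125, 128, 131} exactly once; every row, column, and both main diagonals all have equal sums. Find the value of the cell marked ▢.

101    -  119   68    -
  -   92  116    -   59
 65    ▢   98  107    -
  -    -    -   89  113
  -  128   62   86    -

The 25 entries sum to 2375, so each line sums to 2375/5 = 475.
The remaining cell in column 3 is (4,3) = 475 − 395 = 80.
The remaining cell in column 4 is (2,4) = 475 − 350 = 125.
Using main diagonal: 101 + 92 + 98 + 89 + ? → (5,5) = 475 − 380 = 95.
The remaining cell in row 2 is (2,1) = 475 − 392 = 83.
Row 5 must total 475; the given cells sum to 371, so (5,1) = 104.
Column 1 needs 475; the known cells sum to 353, so (4,1) = 122.
From row 4, 475 − (122 + 80 + 89 + 113) gives (4,2) = 71.
Using anti-diagonal: 125 + 98 + 71 + 104 + ? → (1,5) = 475 − 398 = 77.
From row 1, 475 − (101 + 119 + 68 + 77) gives (1,2) = 110.
The remaining cell in column 2 is (3,2) = 475 − 401 = 74.

74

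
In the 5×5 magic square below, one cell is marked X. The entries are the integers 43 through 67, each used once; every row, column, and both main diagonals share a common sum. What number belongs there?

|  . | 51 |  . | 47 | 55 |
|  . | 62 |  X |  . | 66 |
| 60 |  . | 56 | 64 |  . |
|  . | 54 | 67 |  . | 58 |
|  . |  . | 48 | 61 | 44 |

The entries are 43 through 67, which sum to 1375, so each line sums to 1375/5 = 275.
From column 5, 275 − (55 + 66 + 58 + 44) gives (3,5) = 52.
The remaining cell in row 3 is (3,2) = 275 − 232 = 43.
From column 2, 275 − (51 + 62 + 43 + 54) gives (5,2) = 65.
Row 5 needs 275; the known cells sum to 218, so (5,1) = 57.
Anti-diagonal must total 275; the given cells sum to 222, so (2,4) = 53.
Column 4 must total 275; the given cells sum to 225, so (4,4) = 50.
From main diagonal, 275 − (62 + 56 + 50 + 44) gives (1,1) = 63.
From row 1, 275 − (63 + 51 + 47 + 55) gives (1,3) = 59.
From row 4, 275 − (54 + 67 + 50 + 58) gives (4,1) = 46.
Column 1 must total 275; the given cells sum to 226, so (2,1) = 49.
Column 3: 59 + 56 + 67 + 48 + ? = 275, so (2,3) = 45.

45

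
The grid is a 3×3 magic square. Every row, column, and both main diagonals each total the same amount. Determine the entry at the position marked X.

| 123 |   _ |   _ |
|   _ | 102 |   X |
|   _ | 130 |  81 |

Main diagonal is complete and sums to 306; that is the magic constant.
Row 3 needs 306; the known cells sum to 211, so (3,1) = 95.
Column 1 must total 306; the given cells sum to 218, so (2,1) = 88.
Column 2 needs 306; the known cells sum to 232, so (1,2) = 74.
From anti-diagonal, 306 − (102 + 95) gives (1,3) = 109.
The remaining cell in row 2 is (2,3) = 306 − 190 = 116.

116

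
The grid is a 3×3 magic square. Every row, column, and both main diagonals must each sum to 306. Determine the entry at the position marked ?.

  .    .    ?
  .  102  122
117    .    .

From row 2, 306 − (102 + 122) gives (2,1) = 82.
Column 1 must total 306; the given cells sum to 199, so (1,1) = 107.
From main diagonal, 306 − (107 + 102) gives (3,3) = 97.
Anti-diagonal must total 306; the given cells sum to 219, so (1,3) = 87.

87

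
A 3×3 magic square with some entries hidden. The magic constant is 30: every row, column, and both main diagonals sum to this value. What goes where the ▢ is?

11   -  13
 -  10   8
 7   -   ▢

9

The remaining cell in row 1 is (1,2) = 30 − 24 = 6.
Row 2 must total 30; the given cells sum to 18, so (2,1) = 12.
Using column 2: 6 + 10 + ? → (3,2) = 30 − 16 = 14.
From column 3, 30 − (13 + 8) gives (3,3) = 9.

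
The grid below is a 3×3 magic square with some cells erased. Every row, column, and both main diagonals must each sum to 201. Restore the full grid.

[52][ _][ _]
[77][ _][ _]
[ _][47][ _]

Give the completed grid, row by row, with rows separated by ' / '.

Using column 1: 52 + 77 + ? → (3,1) = 201 − 129 = 72.
Row 3 must total 201; the given cells sum to 119, so (3,3) = 82.
From main diagonal, 201 − (52 + 82) gives (2,2) = 67.
From anti-diagonal, 201 − (67 + 72) gives (1,3) = 62.
Using row 1: 52 + 62 + ? → (1,2) = 201 − 114 = 87.
Row 2: 77 + 67 + ? = 201, so (2,3) = 57.

52 87 62 / 77 67 57 / 72 47 82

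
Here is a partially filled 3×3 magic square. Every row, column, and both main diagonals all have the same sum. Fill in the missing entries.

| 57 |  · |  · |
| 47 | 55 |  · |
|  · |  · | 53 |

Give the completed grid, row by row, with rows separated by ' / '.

Main diagonal is already complete: 57 + 55 + 53 = 165, so that is the magic constant.
Using row 2: 47 + 55 + ? → (2,3) = 165 − 102 = 63.
Column 1: 57 + 47 + ? = 165, so (3,1) = 61.
Column 3 needs 165; the known cells sum to 116, so (1,3) = 49.
From row 1, 165 − (57 + 49) gives (1,2) = 59.
The remaining cell in row 3 is (3,2) = 165 − 114 = 51.

57 59 49 / 47 55 63 / 61 51 53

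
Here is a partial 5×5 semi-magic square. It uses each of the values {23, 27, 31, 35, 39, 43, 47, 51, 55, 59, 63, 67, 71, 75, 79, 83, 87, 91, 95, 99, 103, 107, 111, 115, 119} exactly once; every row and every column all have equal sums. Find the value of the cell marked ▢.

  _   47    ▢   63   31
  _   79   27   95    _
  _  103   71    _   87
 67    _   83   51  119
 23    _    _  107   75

115

The 25 entries sum to 1775, so each line sums to 1775/5 = 355.
From row 4, 355 − (67 + 83 + 51 + 119) gives (4,2) = 35.
From column 2, 355 − (47 + 79 + 103 + 35) gives (5,2) = 91.
Column 4 must total 355; the given cells sum to 316, so (3,4) = 39.
Using column 5: 31 + 87 + 119 + 75 + ? → (2,5) = 355 − 312 = 43.
From row 2, 355 − (79 + 27 + 95 + 43) gives (2,1) = 111.
Row 3: 103 + 71 + 39 + 87 + ? = 355, so (3,1) = 55.
Row 5: 23 + 91 + 107 + 75 + ? = 355, so (5,3) = 59.
From column 1, 355 − (111 + 55 + 67 + 23) gives (1,1) = 99.
Column 3 must total 355; the given cells sum to 240, so (1,3) = 115.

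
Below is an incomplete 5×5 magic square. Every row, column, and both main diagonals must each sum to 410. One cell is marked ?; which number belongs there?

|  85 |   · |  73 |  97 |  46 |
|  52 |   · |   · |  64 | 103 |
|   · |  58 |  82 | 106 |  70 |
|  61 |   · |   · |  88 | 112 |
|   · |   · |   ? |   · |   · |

91

Row 1: 85 + 73 + 97 + 46 + ? = 410, so (1,2) = 109.
The remaining cell in row 3 is (3,1) = 410 − 316 = 94.
Column 1 must total 410; the given cells sum to 292, so (5,1) = 118.
Column 4: 97 + 64 + 106 + 88 + ? = 410, so (5,4) = 55.
Column 5 must total 410; the given cells sum to 331, so (5,5) = 79.
The remaining cell in main diagonal is (2,2) = 410 − 334 = 76.
Anti-diagonal must total 410; the given cells sum to 310, so (4,2) = 100.
Row 2: 52 + 76 + 64 + 103 + ? = 410, so (2,3) = 115.
Row 4: 61 + 100 + 88 + 112 + ? = 410, so (4,3) = 49.
Column 2: 109 + 76 + 58 + 100 + ? = 410, so (5,2) = 67.
The remaining cell in column 3 is (5,3) = 410 − 319 = 91.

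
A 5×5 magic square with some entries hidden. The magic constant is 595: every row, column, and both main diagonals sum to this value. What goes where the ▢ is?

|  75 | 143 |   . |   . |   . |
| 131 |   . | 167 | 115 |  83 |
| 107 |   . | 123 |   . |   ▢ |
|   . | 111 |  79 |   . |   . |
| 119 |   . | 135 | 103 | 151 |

139

Row 2: 131 + 167 + 115 + 83 + ? = 595, so (2,2) = 99.
Using row 5: 119 + 135 + 103 + 151 + ? → (5,2) = 595 − 508 = 87.
Column 1 must total 595; the given cells sum to 432, so (4,1) = 163.
Column 2: 143 + 99 + 111 + 87 + ? = 595, so (3,2) = 155.
From column 3, 595 − (167 + 123 + 79 + 135) gives (1,3) = 91.
The remaining cell in main diagonal is (4,4) = 595 − 448 = 147.
Anti-diagonal needs 595; the known cells sum to 468, so (1,5) = 127.
From row 1, 595 − (75 + 143 + 91 + 127) gives (1,4) = 159.
From row 4, 595 − (163 + 111 + 79 + 147) gives (4,5) = 95.
From column 4, 595 − (159 + 115 + 147 + 103) gives (3,4) = 71.
Using column 5: 127 + 83 + 95 + 151 + ? → (3,5) = 595 − 456 = 139.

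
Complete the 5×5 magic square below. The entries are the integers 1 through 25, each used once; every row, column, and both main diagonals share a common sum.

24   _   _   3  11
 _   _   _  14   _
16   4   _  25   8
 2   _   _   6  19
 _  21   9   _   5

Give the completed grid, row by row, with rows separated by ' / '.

The entries are 1 through 25, which sum to 325, so each line sums to 325/5 = 65.
Using row 3: 16 + 4 + 25 + 8 + ? → (3,3) = 65 − 53 = 12.
Column 4 needs 65; the known cells sum to 48, so (5,4) = 17.
The remaining cell in column 5 is (2,5) = 65 − 43 = 22.
Using main diagonal: 24 + 12 + 6 + 5 + ? → (2,2) = 65 − 47 = 18.
Using row 5: 21 + 9 + 17 + 5 + ? → (5,1) = 65 − 52 = 13.
The remaining cell in column 1 is (2,1) = 65 − 55 = 10.
Anti-diagonal needs 65; the known cells sum to 50, so (4,2) = 15.
Row 2: 10 + 18 + 14 + 22 + ? = 65, so (2,3) = 1.
The remaining cell in row 4 is (4,3) = 65 − 42 = 23.
The remaining cell in column 2 is (1,2) = 65 − 58 = 7.
Column 3: 1 + 12 + 23 + 9 + ? = 65, so (1,3) = 20.

24 7 20 3 11 / 10 18 1 14 22 / 16 4 12 25 8 / 2 15 23 6 19 / 13 21 9 17 5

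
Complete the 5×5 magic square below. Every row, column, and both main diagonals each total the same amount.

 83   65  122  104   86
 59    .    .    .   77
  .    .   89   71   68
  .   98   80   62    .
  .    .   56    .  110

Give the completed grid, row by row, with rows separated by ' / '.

Row 1 is already complete: 83 + 65 + 122 + 104 + 86 = 460, so that is the magic constant.
The remaining cell in column 3 is (2,3) = 460 − 347 = 113.
The remaining cell in column 5 is (4,5) = 460 − 341 = 119.
Using main diagonal: 83 + 89 + 62 + 110 + ? → (2,2) = 460 − 344 = 116.
Using row 2: 59 + 116 + 113 + 77 + ? → (2,4) = 460 − 365 = 95.
From row 4, 460 − (98 + 80 + 62 + 119) gives (4,1) = 101.
Column 4 needs 460; the known cells sum to 332, so (5,4) = 128.
Anti-diagonal needs 460; the known cells sum to 368, so (5,1) = 92.
Row 5: 92 + 56 + 128 + 110 + ? = 460, so (5,2) = 74.
Column 1: 83 + 59 + 101 + 92 + ? = 460, so (3,1) = 125.
Column 2: 65 + 116 + 98 + 74 + ? = 460, so (3,2) = 107.

83 65 122 104 86 / 59 116 113 95 77 / 125 107 89 71 68 / 101 98 80 62 119 / 92 74 56 128 110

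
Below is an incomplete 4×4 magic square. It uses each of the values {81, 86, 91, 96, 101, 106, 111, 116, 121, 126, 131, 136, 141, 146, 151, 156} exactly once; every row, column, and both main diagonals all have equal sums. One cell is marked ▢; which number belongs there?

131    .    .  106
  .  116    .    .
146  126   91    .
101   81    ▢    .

156

The 16 entries sum to 1896, so each line sums to 1896/4 = 474.
The remaining cell in row 3 is (3,4) = 474 − 363 = 111.
Column 1 must total 474; the given cells sum to 378, so (2,1) = 96.
Using column 2: 116 + 126 + 81 + ? → (1,2) = 474 − 323 = 151.
Using main diagonal: 131 + 116 + 91 + ? → (4,4) = 474 − 338 = 136.
From anti-diagonal, 474 − (106 + 126 + 101) gives (2,3) = 141.
Row 1 needs 474; the known cells sum to 388, so (1,3) = 86.
Row 2: 96 + 116 + 141 + ? = 474, so (2,4) = 121.
The remaining cell in row 4 is (4,3) = 474 − 318 = 156.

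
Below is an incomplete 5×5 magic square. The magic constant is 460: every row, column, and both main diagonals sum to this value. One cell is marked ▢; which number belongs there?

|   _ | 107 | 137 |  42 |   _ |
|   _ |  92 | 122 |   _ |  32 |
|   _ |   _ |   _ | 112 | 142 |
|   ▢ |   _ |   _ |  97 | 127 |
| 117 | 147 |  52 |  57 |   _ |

The remaining cell in row 5 is (5,5) = 460 − 373 = 87.
Using column 4: 42 + 112 + 97 + 57 + ? → (2,4) = 460 − 308 = 152.
From column 5, 460 − (32 + 142 + 127 + 87) gives (1,5) = 72.
Row 1 needs 460; the known cells sum to 358, so (1,1) = 102.
Row 2 must total 460; the given cells sum to 398, so (2,1) = 62.
Main diagonal needs 460; the known cells sum to 378, so (3,3) = 82.
Anti-diagonal: 72 + 152 + 82 + 117 + ? = 460, so (4,2) = 37.
Column 2: 107 + 92 + 37 + 147 + ? = 460, so (3,2) = 77.
Using column 3: 137 + 122 + 82 + 52 + ? → (4,3) = 460 − 393 = 67.
Row 3 must total 460; the given cells sum to 413, so (3,1) = 47.
From row 4, 460 − (37 + 67 + 97 + 127) gives (4,1) = 132.

132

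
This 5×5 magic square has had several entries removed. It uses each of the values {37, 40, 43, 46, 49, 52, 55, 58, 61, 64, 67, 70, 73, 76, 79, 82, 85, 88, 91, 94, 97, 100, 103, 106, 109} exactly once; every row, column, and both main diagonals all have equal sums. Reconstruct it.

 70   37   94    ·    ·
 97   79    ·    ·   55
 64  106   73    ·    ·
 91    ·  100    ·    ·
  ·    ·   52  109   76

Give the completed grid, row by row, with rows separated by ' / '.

The 25 entries sum to 1825, so each line sums to 1825/5 = 365.
From column 1, 365 − (70 + 97 + 64 + 91) gives (5,1) = 43.
Using column 3: 94 + 73 + 100 + 52 + ? → (2,3) = 365 − 319 = 46.
Main diagonal: 70 + 79 + 73 + 76 + ? = 365, so (4,4) = 67.
Using row 2: 97 + 79 + 46 + 55 + ? → (2,4) = 365 − 277 = 88.
Row 5 needs 365; the known cells sum to 280, so (5,2) = 85.
Using column 2: 37 + 79 + 106 + 85 + ? → (4,2) = 365 − 307 = 58.
From anti-diagonal, 365 − (88 + 73 + 58 + 43) gives (1,5) = 103.
Row 1: 70 + 37 + 94 + 103 + ? = 365, so (1,4) = 61.
Row 4 must total 365; the given cells sum to 316, so (4,5) = 49.
From column 4, 365 − (61 + 88 + 67 + 109) gives (3,4) = 40.
The remaining cell in column 5 is (3,5) = 365 − 283 = 82.

70 37 94 61 103 / 97 79 46 88 55 / 64 106 73 40 82 / 91 58 100 67 49 / 43 85 52 109 76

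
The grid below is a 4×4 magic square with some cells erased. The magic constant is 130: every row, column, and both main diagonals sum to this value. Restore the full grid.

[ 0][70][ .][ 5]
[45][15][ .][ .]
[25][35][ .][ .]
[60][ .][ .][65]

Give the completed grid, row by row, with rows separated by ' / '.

0 70 55 5 / 45 15 30 40 / 25 35 50 20 / 60 10 -5 65

Row 1 needs 130; the known cells sum to 75, so (1,3) = 55.
Column 2 must total 130; the given cells sum to 120, so (4,2) = 10.
Main diagonal: 0 + 15 + 65 + ? = 130, so (3,3) = 50.
Anti-diagonal must total 130; the given cells sum to 100, so (2,3) = 30.
Row 2: 45 + 15 + 30 + ? = 130, so (2,4) = 40.
The remaining cell in row 3 is (3,4) = 130 − 110 = 20.
Row 4: 60 + 10 + 65 + ? = 130, so (4,3) = -5.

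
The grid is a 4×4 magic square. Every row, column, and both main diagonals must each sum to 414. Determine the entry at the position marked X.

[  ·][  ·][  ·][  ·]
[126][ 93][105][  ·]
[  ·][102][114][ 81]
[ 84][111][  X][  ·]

From row 2, 414 − (126 + 93 + 105) gives (2,4) = 90.
Using row 3: 102 + 114 + 81 + ? → (3,1) = 414 − 297 = 117.
Column 1 must total 414; the given cells sum to 327, so (1,1) = 87.
Column 2: 93 + 102 + 111 + ? = 414, so (1,2) = 108.
The remaining cell in main diagonal is (4,4) = 414 − 294 = 120.
Anti-diagonal must total 414; the given cells sum to 291, so (1,4) = 123.
Row 1 needs 414; the known cells sum to 318, so (1,3) = 96.
Row 4 must total 414; the given cells sum to 315, so (4,3) = 99.

99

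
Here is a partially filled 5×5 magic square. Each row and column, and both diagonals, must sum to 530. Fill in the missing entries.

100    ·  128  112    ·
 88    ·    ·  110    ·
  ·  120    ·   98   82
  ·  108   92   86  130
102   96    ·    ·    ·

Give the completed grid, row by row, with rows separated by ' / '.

100 84 128 112 106 / 88 122 116 110 94 / 126 120 104 98 82 / 114 108 92 86 130 / 102 96 90 124 118

The remaining cell in row 4 is (4,1) = 530 − 416 = 114.
Column 1 must total 530; the given cells sum to 404, so (3,1) = 126.
The remaining cell in column 4 is (5,4) = 530 − 406 = 124.
The remaining cell in row 3 is (3,3) = 530 − 426 = 104.
The remaining cell in anti-diagonal is (1,5) = 530 − 424 = 106.
Row 1 needs 530; the known cells sum to 446, so (1,2) = 84.
Column 2: 84 + 120 + 108 + 96 + ? = 530, so (2,2) = 122.
From main diagonal, 530 − (100 + 122 + 104 + 86) gives (5,5) = 118.
The remaining cell in row 5 is (5,3) = 530 − 440 = 90.
Column 3 must total 530; the given cells sum to 414, so (2,3) = 116.
Column 5 needs 530; the known cells sum to 436, so (2,5) = 94.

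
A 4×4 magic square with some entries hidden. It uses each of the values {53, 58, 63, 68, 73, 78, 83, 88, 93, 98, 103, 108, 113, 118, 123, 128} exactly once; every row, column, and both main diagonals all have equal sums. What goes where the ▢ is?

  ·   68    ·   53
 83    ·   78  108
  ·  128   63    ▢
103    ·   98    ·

113

The 16 entries sum to 1448, so each line sums to 1448/4 = 362.
From row 2, 362 − (83 + 78 + 108) gives (2,2) = 93.
Column 2 needs 362; the known cells sum to 289, so (4,2) = 73.
From column 3, 362 − (78 + 63 + 98) gives (1,3) = 123.
The remaining cell in row 1 is (1,1) = 362 − 244 = 118.
Row 4 must total 362; the given cells sum to 274, so (4,4) = 88.
The remaining cell in column 1 is (3,1) = 362 − 304 = 58.
Column 4 must total 362; the given cells sum to 249, so (3,4) = 113.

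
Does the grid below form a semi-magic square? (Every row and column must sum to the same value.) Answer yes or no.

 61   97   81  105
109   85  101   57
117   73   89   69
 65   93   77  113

No — column 1 sums to 352 but row 4 sums to 348.

Row 1: 61 + 97 + 81 + 105 = 344.
Row 2: 109 + 85 + 101 + 57 = 352.
Row 3: 117 + 73 + 89 + 69 = 348.
Row 4: 65 + 93 + 77 + 113 = 348.
Column 1: 61 + 109 + 117 + 65 = 352.
Column 2: 97 + 85 + 73 + 93 = 348.
Column 3: 81 + 101 + 89 + 77 = 348.
Column 4: 105 + 57 + 69 + 113 = 344.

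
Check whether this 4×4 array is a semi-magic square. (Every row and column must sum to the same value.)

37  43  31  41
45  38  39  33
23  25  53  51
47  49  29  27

No — column 1 sums to 152 but column 2 sums to 155.

Row 1: 37 + 43 + 31 + 41 = 152.
Row 2: 45 + 38 + 39 + 33 = 155.
Row 3: 23 + 25 + 53 + 51 = 152.
Row 4: 47 + 49 + 29 + 27 = 152.
Column 1: 37 + 45 + 23 + 47 = 152.
Column 2: 43 + 38 + 25 + 49 = 155.
Column 3: 31 + 39 + 53 + 29 = 152.
Column 4: 41 + 33 + 51 + 27 = 152.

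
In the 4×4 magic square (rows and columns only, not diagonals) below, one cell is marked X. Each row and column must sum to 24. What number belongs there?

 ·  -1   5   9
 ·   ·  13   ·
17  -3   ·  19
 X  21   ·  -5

-7

Row 1 needs 24; the known cells sum to 13, so (1,1) = 11.
Row 3 needs 24; the known cells sum to 33, so (3,3) = -9.
Column 2 must total 24; the given cells sum to 17, so (2,2) = 7.
Column 3 needs 24; the known cells sum to 9, so (4,3) = 15.
Column 4 must total 24; the given cells sum to 23, so (2,4) = 1.
The remaining cell in row 2 is (2,1) = 24 − 21 = 3.
Row 4 needs 24; the known cells sum to 31, so (4,1) = -7.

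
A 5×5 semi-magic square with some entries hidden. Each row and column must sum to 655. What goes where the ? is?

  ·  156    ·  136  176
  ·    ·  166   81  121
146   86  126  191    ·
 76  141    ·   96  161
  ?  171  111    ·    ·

Row 3: 146 + 86 + 126 + 191 + ? = 655, so (3,5) = 106.
Row 4 needs 655; the known cells sum to 474, so (4,3) = 181.
From column 2, 655 − (156 + 86 + 141 + 171) gives (2,2) = 101.
Column 3: 166 + 126 + 181 + 111 + ? = 655, so (1,3) = 71.
Column 4: 136 + 81 + 191 + 96 + ? = 655, so (5,4) = 151.
Column 5 must total 655; the given cells sum to 564, so (5,5) = 91.
Using row 1: 156 + 71 + 136 + 176 + ? → (1,1) = 655 − 539 = 116.
Using row 2: 101 + 166 + 81 + 121 + ? → (2,1) = 655 − 469 = 186.
Row 5: 171 + 111 + 151 + 91 + ? = 655, so (5,1) = 131.

131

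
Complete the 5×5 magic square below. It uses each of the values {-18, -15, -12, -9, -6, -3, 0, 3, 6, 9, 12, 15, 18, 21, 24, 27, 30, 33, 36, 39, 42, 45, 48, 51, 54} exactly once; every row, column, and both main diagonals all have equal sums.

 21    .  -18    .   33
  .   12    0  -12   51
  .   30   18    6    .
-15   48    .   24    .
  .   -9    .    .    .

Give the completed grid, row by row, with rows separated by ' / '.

The 25 entries sum to 450, so each line sums to 450/5 = 90.
Row 2 must total 90; the given cells sum to 51, so (2,1) = 39.
Using column 2: 12 + 30 + 48 + (-9) + ? → (1,2) = 90 − 81 = 9.
Main diagonal must total 90; the given cells sum to 75, so (5,5) = 15.
Using anti-diagonal: 33 + (-12) + 18 + 48 + ? → (5,1) = 90 − 87 = 3.
Row 1: 21 + 9 + (-18) + 33 + ? = 90, so (1,4) = 45.
Column 1 must total 90; the given cells sum to 48, so (3,1) = 42.
Column 4 needs 90; the known cells sum to 63, so (5,4) = 27.
Row 3: 42 + 30 + 18 + 6 + ? = 90, so (3,5) = -6.
The remaining cell in row 5 is (5,3) = 90 − 36 = 54.
Column 3 needs 90; the known cells sum to 54, so (4,3) = 36.
From column 5, 90 − (33 + 51 + (-6) + 15) gives (4,5) = -3.

21 9 -18 45 33 / 39 12 0 -12 51 / 42 30 18 6 -6 / -15 48 36 24 -3 / 3 -9 54 27 15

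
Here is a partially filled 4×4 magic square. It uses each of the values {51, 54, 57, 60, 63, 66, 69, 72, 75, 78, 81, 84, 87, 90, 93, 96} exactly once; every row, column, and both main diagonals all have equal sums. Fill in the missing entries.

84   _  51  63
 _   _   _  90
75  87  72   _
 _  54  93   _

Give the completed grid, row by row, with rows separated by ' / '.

84 96 51 63 / 69 57 78 90 / 75 87 72 60 / 66 54 93 81

The 16 entries sum to 1176, so each line sums to 1176/4 = 294.
From row 1, 294 − (84 + 51 + 63) gives (1,2) = 96.
Using row 3: 75 + 87 + 72 + ? → (3,4) = 294 − 234 = 60.
From column 2, 294 − (96 + 87 + 54) gives (2,2) = 57.
From column 3, 294 − (51 + 72 + 93) gives (2,3) = 78.
Column 4 must total 294; the given cells sum to 213, so (4,4) = 81.
Using anti-diagonal: 63 + 78 + 87 + ? → (4,1) = 294 − 228 = 66.
The remaining cell in row 2 is (2,1) = 294 − 225 = 69.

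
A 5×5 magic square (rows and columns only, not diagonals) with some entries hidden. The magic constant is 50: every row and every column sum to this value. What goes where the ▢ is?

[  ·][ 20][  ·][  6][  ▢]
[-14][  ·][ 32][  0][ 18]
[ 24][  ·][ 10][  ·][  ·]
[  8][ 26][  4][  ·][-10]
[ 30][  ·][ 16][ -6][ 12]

The remaining cell in row 2 is (2,2) = 50 − 36 = 14.
Row 4 needs 50; the known cells sum to 28, so (4,4) = 22.
Row 5: 30 + 16 + (-6) + 12 + ? = 50, so (5,2) = -2.
Column 1 must total 50; the given cells sum to 48, so (1,1) = 2.
Using column 2: 20 + 14 + 26 + (-2) + ? → (3,2) = 50 − 58 = -8.
Column 3 needs 50; the known cells sum to 62, so (1,3) = -12.
Column 4 must total 50; the given cells sum to 22, so (3,4) = 28.
Row 1 needs 50; the known cells sum to 16, so (1,5) = 34.

34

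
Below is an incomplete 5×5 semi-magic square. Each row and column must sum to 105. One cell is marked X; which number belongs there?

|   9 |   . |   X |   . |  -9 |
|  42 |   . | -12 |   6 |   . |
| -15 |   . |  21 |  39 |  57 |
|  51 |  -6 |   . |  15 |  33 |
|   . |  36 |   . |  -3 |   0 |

30

Row 3 must total 105; the given cells sum to 102, so (3,2) = 3.
Row 4: 51 + (-6) + 15 + 33 + ? = 105, so (4,3) = 12.
From column 1, 105 − (9 + 42 + (-15) + 51) gives (5,1) = 18.
Column 4 needs 105; the known cells sum to 57, so (1,4) = 48.
Column 5 needs 105; the known cells sum to 81, so (2,5) = 24.
Row 2 must total 105; the given cells sum to 60, so (2,2) = 45.
The remaining cell in row 5 is (5,3) = 105 − 51 = 54.
Column 2 must total 105; the given cells sum to 78, so (1,2) = 27.
Column 3 needs 105; the known cells sum to 75, so (1,3) = 30.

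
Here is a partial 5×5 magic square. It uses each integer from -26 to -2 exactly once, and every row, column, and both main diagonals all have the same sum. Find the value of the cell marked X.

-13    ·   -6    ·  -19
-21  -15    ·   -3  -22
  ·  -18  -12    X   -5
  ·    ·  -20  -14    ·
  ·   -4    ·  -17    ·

The entries are -26 through -2, which sum to -350, so each line sums to -350/5 = -70.
The remaining cell in row 2 is (2,3) = -70 − (-61) = -9.
The remaining cell in column 3 is (5,3) = -70 − (-47) = -23.
The remaining cell in main diagonal is (5,5) = -70 − (-54) = -16.
From row 5, -70 − (-4 + (-23) + (-17) + (-16)) gives (5,1) = -10.
Column 5 needs -70; the known cells sum to -62, so (4,5) = -8.
Using anti-diagonal: -19 + (-3) + (-12) + (-10) + ? → (4,2) = -70 − (-44) = -26.
Row 4 needs -70; the known cells sum to -68, so (4,1) = -2.
The remaining cell in column 1 is (3,1) = -70 − (-46) = -24.
Column 2 must total -70; the given cells sum to -63, so (1,2) = -7.
Row 1 needs -70; the known cells sum to -45, so (1,4) = -25.
From row 3, -70 − (-24 + (-18) + (-12) + (-5)) gives (3,4) = -11.

-11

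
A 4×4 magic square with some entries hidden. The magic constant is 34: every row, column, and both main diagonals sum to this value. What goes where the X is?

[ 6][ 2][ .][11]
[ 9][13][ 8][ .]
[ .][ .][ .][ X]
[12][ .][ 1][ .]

Row 1: 6 + 2 + 11 + ? = 34, so (1,3) = 15.
Row 2 must total 34; the given cells sum to 30, so (2,4) = 4.
Column 1: 6 + 9 + 12 + ? = 34, so (3,1) = 7.
From column 3, 34 − (15 + 8 + 1) gives (3,3) = 10.
Main diagonal: 6 + 13 + 10 + ? = 34, so (4,4) = 5.
Using anti-diagonal: 11 + 8 + 12 + ? → (3,2) = 34 − 31 = 3.
Row 3 must total 34; the given cells sum to 20, so (3,4) = 14.

14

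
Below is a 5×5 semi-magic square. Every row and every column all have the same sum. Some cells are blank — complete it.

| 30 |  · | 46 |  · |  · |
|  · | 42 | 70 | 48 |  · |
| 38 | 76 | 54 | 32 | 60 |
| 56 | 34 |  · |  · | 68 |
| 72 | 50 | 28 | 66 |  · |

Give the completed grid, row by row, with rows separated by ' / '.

30 58 46 74 52 / 64 42 70 48 36 / 38 76 54 32 60 / 56 34 62 40 68 / 72 50 28 66 44

Row 3 is already complete: 38 + 76 + 54 + 32 + 60 = 260, so that is the magic constant.
Using row 5: 72 + 50 + 28 + 66 + ? → (5,5) = 260 − 216 = 44.
From column 1, 260 − (30 + 38 + 56 + 72) gives (2,1) = 64.
Column 2 needs 260; the known cells sum to 202, so (1,2) = 58.
From column 3, 260 − (46 + 70 + 54 + 28) gives (4,3) = 62.
Using row 2: 64 + 42 + 70 + 48 + ? → (2,5) = 260 − 224 = 36.
From row 4, 260 − (56 + 34 + 62 + 68) gives (4,4) = 40.
Using column 4: 48 + 32 + 40 + 66 + ? → (1,4) = 260 − 186 = 74.
Column 5: 36 + 60 + 68 + 44 + ? = 260, so (1,5) = 52.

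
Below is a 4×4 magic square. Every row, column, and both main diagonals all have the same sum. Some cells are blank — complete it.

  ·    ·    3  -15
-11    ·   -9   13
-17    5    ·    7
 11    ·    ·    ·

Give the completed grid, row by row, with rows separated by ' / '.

Anti-diagonal is already complete: -15 + -9 + 5 + 11 = -8, so that is the magic constant.
Row 2: -11 + (-9) + 13 + ? = -8, so (2,2) = -1.
Using row 3: -17 + 5 + 7 + ? → (3,3) = -8 − (-5) = -3.
Column 1 must total -8; the given cells sum to -17, so (1,1) = 9.
Using column 3: 3 + (-9) + (-3) + ? → (4,3) = -8 − (-9) = 1.
Column 4: -15 + 13 + 7 + ? = -8, so (4,4) = -13.
Row 1 must total -8; the given cells sum to -3, so (1,2) = -5.
The remaining cell in row 4 is (4,2) = -8 − (-1) = -7.

9 -5 3 -15 / -11 -1 -9 13 / -17 5 -3 7 / 11 -7 1 -13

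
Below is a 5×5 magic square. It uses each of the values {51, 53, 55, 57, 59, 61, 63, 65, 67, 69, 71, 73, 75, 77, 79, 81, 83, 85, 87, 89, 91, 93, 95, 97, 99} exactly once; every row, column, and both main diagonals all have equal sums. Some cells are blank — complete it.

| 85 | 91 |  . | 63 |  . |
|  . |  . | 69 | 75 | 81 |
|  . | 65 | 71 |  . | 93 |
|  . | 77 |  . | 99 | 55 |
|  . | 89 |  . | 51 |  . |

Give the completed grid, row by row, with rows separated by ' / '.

85 91 57 63 79 / 97 53 69 75 81 / 59 65 71 87 93 / 61 77 83 99 55 / 73 89 95 51 67

The 25 entries sum to 1875, so each line sums to 1875/5 = 375.
From column 2, 375 − (91 + 65 + 77 + 89) gives (2,2) = 53.
The remaining cell in column 4 is (3,4) = 375 − 288 = 87.
Main diagonal must total 375; the given cells sum to 308, so (5,5) = 67.
The remaining cell in row 2 is (2,1) = 375 − 278 = 97.
Using row 3: 65 + 71 + 87 + 93 + ? → (3,1) = 375 − 316 = 59.
Column 5: 81 + 93 + 55 + 67 + ? = 375, so (1,5) = 79.
Anti-diagonal needs 375; the known cells sum to 302, so (5,1) = 73.
Row 1 must total 375; the given cells sum to 318, so (1,3) = 57.
The remaining cell in row 5 is (5,3) = 375 − 280 = 95.
The remaining cell in column 1 is (4,1) = 375 − 314 = 61.
The remaining cell in column 3 is (4,3) = 375 − 292 = 83.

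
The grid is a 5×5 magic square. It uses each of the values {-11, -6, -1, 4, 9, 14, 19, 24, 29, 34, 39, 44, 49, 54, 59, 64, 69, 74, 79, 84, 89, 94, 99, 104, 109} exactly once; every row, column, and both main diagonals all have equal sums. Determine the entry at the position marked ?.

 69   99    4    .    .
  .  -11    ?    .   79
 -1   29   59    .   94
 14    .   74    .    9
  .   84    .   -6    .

19

The 25 entries sum to 1225, so each line sums to 1225/5 = 245.
The remaining cell in row 3 is (3,4) = 245 − 181 = 64.
Column 2 needs 245; the known cells sum to 201, so (4,2) = 44.
The remaining cell in row 4 is (4,4) = 245 − 141 = 104.
Main diagonal needs 245; the known cells sum to 221, so (5,5) = 24.
Column 5: 79 + 94 + 9 + 24 + ? = 245, so (1,5) = 39.
Row 1: 69 + 99 + 4 + 39 + ? = 245, so (1,4) = 34.
Column 4 needs 245; the known cells sum to 196, so (2,4) = 49.
From anti-diagonal, 245 − (39 + 49 + 59 + 44) gives (5,1) = 54.
The remaining cell in row 5 is (5,3) = 245 − 156 = 89.
Using column 1: 69 + (-1) + 14 + 54 + ? → (2,1) = 245 − 136 = 109.
Column 3 needs 245; the known cells sum to 226, so (2,3) = 19.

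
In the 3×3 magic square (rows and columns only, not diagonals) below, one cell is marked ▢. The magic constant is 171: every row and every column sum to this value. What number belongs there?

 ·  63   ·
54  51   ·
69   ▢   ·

Row 2 must total 171; the given cells sum to 105, so (2,3) = 66.
Column 1: 54 + 69 + ? = 171, so (1,1) = 48.
The remaining cell in column 2 is (3,2) = 171 − 114 = 57.

57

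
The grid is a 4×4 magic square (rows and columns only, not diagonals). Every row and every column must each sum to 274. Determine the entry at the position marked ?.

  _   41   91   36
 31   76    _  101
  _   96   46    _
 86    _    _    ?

56

Row 1: 41 + 91 + 36 + ? = 274, so (1,1) = 106.
Row 2 needs 274; the known cells sum to 208, so (2,3) = 66.
Using column 1: 106 + 31 + 86 + ? → (3,1) = 274 − 223 = 51.
Column 2 needs 274; the known cells sum to 213, so (4,2) = 61.
Column 3 must total 274; the given cells sum to 203, so (4,3) = 71.
Row 3 must total 274; the given cells sum to 193, so (3,4) = 81.
The remaining cell in row 4 is (4,4) = 274 − 218 = 56.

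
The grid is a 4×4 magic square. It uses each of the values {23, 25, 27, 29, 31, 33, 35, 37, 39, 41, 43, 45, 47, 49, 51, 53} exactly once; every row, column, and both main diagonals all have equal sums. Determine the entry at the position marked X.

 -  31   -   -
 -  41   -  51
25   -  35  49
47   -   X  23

The 16 entries sum to 608, so each line sums to 608/4 = 152.
Row 3 must total 152; the given cells sum to 109, so (3,2) = 43.
Column 2 must total 152; the given cells sum to 115, so (4,2) = 37.
The remaining cell in column 4 is (1,4) = 152 − 123 = 29.
The remaining cell in main diagonal is (1,1) = 152 − 99 = 53.
From anti-diagonal, 152 − (29 + 43 + 47) gives (2,3) = 33.
Using row 1: 53 + 31 + 29 + ? → (1,3) = 152 − 113 = 39.
Row 2 must total 152; the given cells sum to 125, so (2,1) = 27.
Row 4: 47 + 37 + 23 + ? = 152, so (4,3) = 45.

45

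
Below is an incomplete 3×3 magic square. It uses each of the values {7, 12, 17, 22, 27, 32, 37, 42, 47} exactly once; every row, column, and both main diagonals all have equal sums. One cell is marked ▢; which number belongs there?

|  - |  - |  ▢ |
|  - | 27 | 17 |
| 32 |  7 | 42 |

22

The 9 entries sum to 243, so each line sums to 243/3 = 81.
Using row 2: 27 + 17 + ? → (2,1) = 81 − 44 = 37.
Column 1: 37 + 32 + ? = 81, so (1,1) = 12.
The remaining cell in column 2 is (1,2) = 81 − 34 = 47.
Column 3: 17 + 42 + ? = 81, so (1,3) = 22.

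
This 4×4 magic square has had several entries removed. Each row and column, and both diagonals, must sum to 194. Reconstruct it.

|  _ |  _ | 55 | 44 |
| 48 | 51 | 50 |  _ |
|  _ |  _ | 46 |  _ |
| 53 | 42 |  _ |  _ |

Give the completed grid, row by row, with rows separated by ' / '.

41 54 55 44 / 48 51 50 45 / 52 47 46 49 / 53 42 43 56

Using row 2: 48 + 51 + 50 + ? → (2,4) = 194 − 149 = 45.
Using column 3: 55 + 50 + 46 + ? → (4,3) = 194 − 151 = 43.
Anti-diagonal needs 194; the known cells sum to 147, so (3,2) = 47.
Row 4 must total 194; the given cells sum to 138, so (4,4) = 56.
Column 2: 51 + 47 + 42 + ? = 194, so (1,2) = 54.
The remaining cell in column 4 is (3,4) = 194 − 145 = 49.
Using main diagonal: 51 + 46 + 56 + ? → (1,1) = 194 − 153 = 41.
The remaining cell in row 3 is (3,1) = 194 − 142 = 52.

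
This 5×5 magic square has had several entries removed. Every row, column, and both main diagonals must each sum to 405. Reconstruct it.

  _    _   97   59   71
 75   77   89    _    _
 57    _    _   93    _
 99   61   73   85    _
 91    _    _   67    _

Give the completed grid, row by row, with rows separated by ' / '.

Row 4: 99 + 61 + 73 + 85 + ? = 405, so (4,5) = 87.
Column 1 needs 405; the known cells sum to 322, so (1,1) = 83.
The remaining cell in column 4 is (2,4) = 405 − 304 = 101.
Anti-diagonal must total 405; the given cells sum to 324, so (3,3) = 81.
Row 1: 83 + 97 + 59 + 71 + ? = 405, so (1,2) = 95.
Row 2: 75 + 77 + 89 + 101 + ? = 405, so (2,5) = 63.
Column 3 must total 405; the given cells sum to 340, so (5,3) = 65.
The remaining cell in main diagonal is (5,5) = 405 − 326 = 79.
Row 5: 91 + 65 + 67 + 79 + ? = 405, so (5,2) = 103.
Column 2: 95 + 77 + 61 + 103 + ? = 405, so (3,2) = 69.
From column 5, 405 − (71 + 63 + 87 + 79) gives (3,5) = 105.

83 95 97 59 71 / 75 77 89 101 63 / 57 69 81 93 105 / 99 61 73 85 87 / 91 103 65 67 79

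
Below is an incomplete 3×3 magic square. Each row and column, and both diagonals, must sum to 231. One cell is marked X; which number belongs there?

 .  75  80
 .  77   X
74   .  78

73

Row 1 needs 231; the known cells sum to 155, so (1,1) = 76.
Row 3 must total 231; the given cells sum to 152, so (3,2) = 79.
Using column 1: 76 + 74 + ? → (2,1) = 231 − 150 = 81.
The remaining cell in column 3 is (2,3) = 231 − 158 = 73.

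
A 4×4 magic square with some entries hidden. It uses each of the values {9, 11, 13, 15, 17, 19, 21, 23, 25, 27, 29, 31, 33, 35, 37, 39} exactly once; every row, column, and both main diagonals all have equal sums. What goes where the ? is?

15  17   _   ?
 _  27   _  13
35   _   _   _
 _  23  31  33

39

The 16 entries sum to 384, so each line sums to 384/4 = 96.
Row 4 must total 96; the given cells sum to 87, so (4,1) = 9.
Column 1 must total 96; the given cells sum to 59, so (2,1) = 37.
Column 2 needs 96; the known cells sum to 67, so (3,2) = 29.
Main diagonal must total 96; the given cells sum to 75, so (3,3) = 21.
Row 2 needs 96; the known cells sum to 77, so (2,3) = 19.
Row 3 needs 96; the known cells sum to 85, so (3,4) = 11.
Using column 3: 19 + 21 + 31 + ? → (1,3) = 96 − 71 = 25.
Column 4 needs 96; the known cells sum to 57, so (1,4) = 39.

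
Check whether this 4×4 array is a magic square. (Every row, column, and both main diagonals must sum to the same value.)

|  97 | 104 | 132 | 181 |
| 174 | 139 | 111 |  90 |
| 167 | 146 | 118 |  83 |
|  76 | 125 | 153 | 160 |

Row 1: 97 + 104 + 132 + 181 = 514.
Row 2: 174 + 139 + 111 + 90 = 514.
Row 3: 167 + 146 + 118 + 83 = 514.
Row 4: 76 + 125 + 153 + 160 = 514.
Column 1: 97 + 174 + 167 + 76 = 514.
Column 2: 104 + 139 + 146 + 125 = 514.
Column 3: 132 + 111 + 118 + 153 = 514.
Column 4: 181 + 90 + 83 + 160 = 514.
Main diagonal: 97 + 139 + 118 + 160 = 514.
Anti-diagonal: 181 + 111 + 146 + 76 = 514.
All lines sum to 514.

Yes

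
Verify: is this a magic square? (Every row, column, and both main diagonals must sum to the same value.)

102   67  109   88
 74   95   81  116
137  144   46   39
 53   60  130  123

Row 1: 102 + 67 + 109 + 88 = 366.
Row 2: 74 + 95 + 81 + 116 = 366.
Row 3: 137 + 144 + 46 + 39 = 366.
Row 4: 53 + 60 + 130 + 123 = 366.
Column 1: 102 + 74 + 137 + 53 = 366.
Column 2: 67 + 95 + 144 + 60 = 366.
Column 3: 109 + 81 + 46 + 130 = 366.
Column 4: 88 + 116 + 39 + 123 = 366.
Main diagonal: 102 + 95 + 46 + 123 = 366.
Anti-diagonal: 88 + 81 + 144 + 53 = 366.
All lines sum to 366.

Yes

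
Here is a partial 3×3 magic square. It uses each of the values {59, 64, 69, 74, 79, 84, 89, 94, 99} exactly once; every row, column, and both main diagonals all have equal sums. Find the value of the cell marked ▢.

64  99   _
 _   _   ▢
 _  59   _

69

The 9 entries sum to 711, so each line sums to 711/3 = 237.
Row 1 needs 237; the known cells sum to 163, so (1,3) = 74.
The remaining cell in column 2 is (2,2) = 237 − 158 = 79.
The remaining cell in main diagonal is (3,3) = 237 − 143 = 94.
Using anti-diagonal: 74 + 79 + ? → (3,1) = 237 − 153 = 84.
The remaining cell in column 1 is (2,1) = 237 − 148 = 89.
Using column 3: 74 + 94 + ? → (2,3) = 237 − 168 = 69.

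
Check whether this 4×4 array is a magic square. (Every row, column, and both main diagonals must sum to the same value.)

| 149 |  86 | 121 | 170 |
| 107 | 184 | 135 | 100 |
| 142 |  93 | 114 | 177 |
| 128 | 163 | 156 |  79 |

Yes

Row 1: 149 + 86 + 121 + 170 = 526.
Row 2: 107 + 184 + 135 + 100 = 526.
Row 3: 142 + 93 + 114 + 177 = 526.
Row 4: 128 + 163 + 156 + 79 = 526.
Column 1: 149 + 107 + 142 + 128 = 526.
Column 2: 86 + 184 + 93 + 163 = 526.
Column 3: 121 + 135 + 114 + 156 = 526.
Column 4: 170 + 100 + 177 + 79 = 526.
Main diagonal: 149 + 184 + 114 + 79 = 526.
Anti-diagonal: 170 + 135 + 93 + 128 = 526.
All lines sum to 526.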